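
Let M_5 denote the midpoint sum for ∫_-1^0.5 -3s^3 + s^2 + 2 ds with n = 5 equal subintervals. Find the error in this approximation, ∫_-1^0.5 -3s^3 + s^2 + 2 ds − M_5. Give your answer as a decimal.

Exact integral: ∫_-1^0.5 f(s) ds = 4.078125.
M_5 = 4.0415625.
Error = 4.078125 − 4.0415625 = 0.0365625.

0.0365625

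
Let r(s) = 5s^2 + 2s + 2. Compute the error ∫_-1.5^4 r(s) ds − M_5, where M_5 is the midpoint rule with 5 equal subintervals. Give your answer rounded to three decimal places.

Exact integral: ∫_-1.5^4 r(s) ds ≈ 137.04167.
M_5 = 134.26875.
Error ≈ 137.04167 − 134.26875 ≈ 2.773.

2.773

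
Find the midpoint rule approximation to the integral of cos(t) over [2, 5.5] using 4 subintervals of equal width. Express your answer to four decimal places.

Δt = (5.5 − 2)/4 = 0.875.
Midpoints: 2.4375, 3.3125, 4.1875, 5.0625.
f(2.4375) ≈ -0.7622, f(3.3125) ≈ -0.9854, f(4.1875) ≈ -0.5011, f(5.0625) ≈ 0.3430.
Sum = Δt · [f(2.4375) + f(3.3125) + f(4.1875) + f(5.0625)].
Sum ≈ -1.6675.

-1.6675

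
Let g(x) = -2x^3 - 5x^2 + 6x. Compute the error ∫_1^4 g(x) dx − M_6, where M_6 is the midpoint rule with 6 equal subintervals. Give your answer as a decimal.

-1.25

Exact integral: ∫_1^4 g(x) dx = -187.5.
M_6 = -186.25.
Error = -187.5 − (-186.25) = -1.25.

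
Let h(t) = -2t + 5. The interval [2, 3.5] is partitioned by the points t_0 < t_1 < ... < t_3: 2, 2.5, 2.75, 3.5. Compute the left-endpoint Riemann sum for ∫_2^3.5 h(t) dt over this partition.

0.125

Subinterval widths: 0.5, 0.25, 0.75.
Left endpoints: 2, 2.5, 2.75.
h(2) = 1, h(2.5) = 0, h(2.75) = -0.5.
Sum = Σ Δt_i · h(t_i).
Sum = 0.125.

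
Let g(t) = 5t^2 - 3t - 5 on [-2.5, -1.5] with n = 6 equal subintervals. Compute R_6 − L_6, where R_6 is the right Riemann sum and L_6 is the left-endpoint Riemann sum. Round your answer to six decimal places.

-3.833333

R_6 ≈ 19.52314815.
L_6 ≈ 23.35648148.
R_6 − L_6 ≈ -3.833333.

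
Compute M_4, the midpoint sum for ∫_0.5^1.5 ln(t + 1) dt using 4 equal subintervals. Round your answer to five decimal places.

0.68322

Δt = (1.5 − 0.5)/4 = 0.25.
Midpoints: 0.625, 0.875, 1.125, 1.375.
f(0.625) ≈ 0.48551, f(0.875) ≈ 0.62861, f(1.125) ≈ 0.75377, f(1.375) ≈ 0.86500.
Sum = Δt · [f(0.625) + f(0.875) + f(1.125) + f(1.375)].
Sum ≈ 0.68322.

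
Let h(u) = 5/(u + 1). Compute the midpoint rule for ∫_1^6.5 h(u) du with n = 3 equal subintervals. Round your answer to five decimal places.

6.46509

Δu = (6.5 − 1)/3 = 11/6.
Midpoints: 23/12, 3.75, 67/12.
h(23/12) = 12/7, h(3.75) = 20/19, h(67/12) = 60/79.
Sum = Δu · [h(23/12) + h(3.75) + h(67/12)].
Sum ≈ 6.46509.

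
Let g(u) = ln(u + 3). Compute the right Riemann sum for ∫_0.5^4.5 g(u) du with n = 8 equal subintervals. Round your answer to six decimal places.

Δu = (4.5 − 0.5)/8 = 0.5.
Right endpoints: 1, 1.5, 2, 2.5, 3, 3.5, 4, 4.5.
g(1) ≈ 1.386294, g(1.5) ≈ 1.504077, g(2) ≈ 1.609438, g(2.5) ≈ 1.704748, g(3) ≈ 1.791759, g(3.5) ≈ 1.871802, g(4) ≈ 1.945910, g(4.5) ≈ 2.014903.
Sum = Δu · [g(1) + g(1.5) + g(2) + ...].
Sum ≈ 6.914466.

6.914466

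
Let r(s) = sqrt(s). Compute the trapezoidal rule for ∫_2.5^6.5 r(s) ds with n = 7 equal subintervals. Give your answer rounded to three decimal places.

8.409

Δs = (6.5 − 2.5)/7 = 4/7.
r(2.5) ≈ 1.581, r(43/14) ≈ 1.753, r(51/14) ≈ 1.909, r(59/14) ≈ 2.053, r(67/14) ≈ 2.188, r(75/14) ≈ 2.315, r(83/14) ≈ 2.435, r(6.5) ≈ 2.550.
T_7 = (Δs/2)·[r(s_0) + 2r(s_1) + ... + 2r(s_{6}) + r(s_7)].
Sum ≈ 8.409.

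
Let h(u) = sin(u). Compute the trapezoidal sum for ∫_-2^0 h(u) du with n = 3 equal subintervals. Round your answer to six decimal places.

-1.363304

Δu = (0 − (-2))/3 = 2/3.
h(-2) ≈ -0.909297, h(-4/3) ≈ -0.971938, h(-2/3) ≈ -0.618370, h(0) ≈ 0.000000.
T_3 = (Δu/2)·[h(u_0) + 2h(u_1) + 2h(u_2) + h(u_3)].
Sum ≈ -1.363304.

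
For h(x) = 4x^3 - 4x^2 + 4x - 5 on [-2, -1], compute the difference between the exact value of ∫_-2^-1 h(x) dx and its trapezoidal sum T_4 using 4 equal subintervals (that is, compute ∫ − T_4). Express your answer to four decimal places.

0.2292

Exact integral: ∫_-2^-1 h(x) dx ≈ -35.333333.
T_4 = -35.5625.
Error ≈ -35.333333 − (-35.5625) ≈ 0.2292.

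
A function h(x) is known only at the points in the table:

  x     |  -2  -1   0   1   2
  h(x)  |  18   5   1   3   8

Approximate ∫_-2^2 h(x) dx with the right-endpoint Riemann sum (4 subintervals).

17

Δx = 1.
Sum = 1·[5 + 1 + 3 + 8] = 17.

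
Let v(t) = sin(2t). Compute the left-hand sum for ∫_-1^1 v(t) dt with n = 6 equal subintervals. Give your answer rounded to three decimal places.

Δt = (1 − (-1))/6 = 1/3.
Left endpoints: -1, -2/3, -1/3, 0, 1/3, 2/3.
v(-1) ≈ -0.909, v(-2/3) ≈ -0.972, v(-1/3) ≈ -0.618, v(0) ≈ 0.000, v(1/3) ≈ 0.618, v(2/3) ≈ 0.972.
Sum = Δt · [v(-1) + v(-2/3) + v(-1/3) + ...].
Sum ≈ -0.303.

-0.303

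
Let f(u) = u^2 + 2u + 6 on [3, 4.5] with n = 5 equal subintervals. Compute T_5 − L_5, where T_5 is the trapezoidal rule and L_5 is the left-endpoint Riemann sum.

2.1375

T_5 = 41.6475.
L_5 = 39.51.
T_5 − L_5 = 2.1375.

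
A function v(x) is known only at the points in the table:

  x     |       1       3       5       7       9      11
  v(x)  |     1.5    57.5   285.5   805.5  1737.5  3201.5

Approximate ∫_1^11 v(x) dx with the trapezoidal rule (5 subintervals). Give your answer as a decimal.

8975

Δx = 2.
T_5 = (2/2)·[1.5 + 2·57.5 + 2·285.5 + 2·805.5 + 2·1737.5 + 3201.5] = 8975.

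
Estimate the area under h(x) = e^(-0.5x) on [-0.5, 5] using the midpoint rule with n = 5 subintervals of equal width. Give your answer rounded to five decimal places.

2.37385

Δx = (5 − (-0.5))/5 = 1.1.
Midpoints: 0.05, 1.15, 2.25, 3.35, 4.45.
h(0.05) ≈ 0.97531, h(1.15) ≈ 0.56270, h(2.25) ≈ 0.32465, h(3.35) ≈ 0.18731, h(4.45) ≈ 0.10807.
Sum = Δx · [h(0.05) + h(1.15) + h(2.25) + h(3.35) + h(4.45)].
Sum ≈ 2.37385.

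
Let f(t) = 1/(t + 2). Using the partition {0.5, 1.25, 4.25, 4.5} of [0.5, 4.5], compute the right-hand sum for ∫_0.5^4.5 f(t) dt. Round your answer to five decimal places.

0.74923

Subinterval widths: 0.75, 3, 0.25.
Right endpoints: 1.25, 4.25, 4.5.
f(1.25) = 4/13, f(4.25) = 0.16, f(4.5) = 2/13.
Sum = Σ Δt_i · f(t_i).
Sum ≈ 0.74923.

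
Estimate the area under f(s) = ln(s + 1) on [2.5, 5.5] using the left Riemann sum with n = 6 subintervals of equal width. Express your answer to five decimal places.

4.62454

Δs = (5.5 − 2.5)/6 = 0.5.
Left endpoints: 2.5, 3, 3.5, 4, 4.5, 5.
f(2.5) ≈ 1.25276, f(3) ≈ 1.38629, f(3.5) ≈ 1.50408, f(4) ≈ 1.60944, f(4.5) ≈ 1.70475, f(5) ≈ 1.79176.
Sum = Δs · [f(2.5) + f(3) + f(3.5) + ...].
Sum ≈ 4.62454.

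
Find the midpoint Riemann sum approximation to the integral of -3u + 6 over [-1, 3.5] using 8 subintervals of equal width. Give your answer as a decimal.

Δu = (3.5 − (-1))/8 = 0.5625.
Midpoints: -0.71875, -0.15625, 0.40625, 0.96875, 1.53125, 2.09375, 2.65625, 3.21875.
f(-0.71875) = 8.15625, f(-0.15625) = 6.46875, f(0.40625) = 4.78125, f(0.96875) = 3.09375, f(1.53125) = 1.40625, f(2.09375) = -0.28125, f(2.65625) = -1.96875, f(3.21875) = -3.65625.
Sum = Δu · [f(-0.71875) + f(-0.15625) + f(0.40625) + ...].
Sum = 10.125.

10.125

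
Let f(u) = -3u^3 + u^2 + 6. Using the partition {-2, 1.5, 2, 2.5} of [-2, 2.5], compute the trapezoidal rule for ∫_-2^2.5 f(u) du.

40.09375

Subinterval widths: 3.5, 0.5, 0.5.
f(-2) = 34, f(1.5) = -1.875, f(2) = -14, f(2.5) = -34.625.
On each subinterval the trapezoid contributes (Δu_i/2)·[f(u_{i-1}) + f(u_i)].
Sum = 40.09375.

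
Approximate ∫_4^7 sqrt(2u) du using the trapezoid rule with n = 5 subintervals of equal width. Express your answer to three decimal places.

Δu = (7 − 4)/5 = 0.6.
f(4) ≈ 2.828, f(4.6) ≈ 3.033, f(5.2) ≈ 3.225, f(5.8) ≈ 3.406, f(6.4) ≈ 3.578, f(7) ≈ 3.742.
T_5 = (Δu/2)·[f(u_0) + 2f(u_1) + ... + 2f(u_{4}) + f(u_5)].
Sum ≈ 9.916.

9.916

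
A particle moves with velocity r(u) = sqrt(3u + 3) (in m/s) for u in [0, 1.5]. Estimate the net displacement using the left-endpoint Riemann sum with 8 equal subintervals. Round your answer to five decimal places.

Δu = (1.5 − 0)/8 = 0.1875.
Left endpoints: 0, 0.1875, 0.375, 0.5625, 0.75, 0.9375, 1.125, 1.3125.
r(0) ≈ 1.73205, r(0.1875) ≈ 1.88746, r(0.375) ≈ 2.03101, r(0.5625) ≈ 2.16506, r(0.75) ≈ 2.29129, r(0.9375) ≈ 2.41091, r(1.125) ≈ 2.52488, r(1.3125) ≈ 2.63391.
Sum = Δu · [r(0) + r(0.1875) + r(0.375) + ...].
Sum ≈ 3.31436.

3.31436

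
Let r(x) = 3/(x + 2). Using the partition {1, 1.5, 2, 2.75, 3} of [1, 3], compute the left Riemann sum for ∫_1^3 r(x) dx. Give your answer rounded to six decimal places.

1.648966

Subinterval widths: 0.5, 0.5, 0.75, 0.25.
Left endpoints: 1, 1.5, 2, 2.75.
r(1) = 1, r(1.5) = 6/7, r(2) = 0.75, r(2.75) = 12/19.
Sum = Σ Δx_i · r(x_i).
Sum ≈ 1.648966.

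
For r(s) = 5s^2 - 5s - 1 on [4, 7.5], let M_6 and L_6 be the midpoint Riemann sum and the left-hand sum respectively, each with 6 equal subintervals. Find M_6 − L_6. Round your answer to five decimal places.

M_6 ≈ 491.8370949.
L_6 ≈ 439.7320602.
M_6 − L_6 ≈ 52.10503.

52.10503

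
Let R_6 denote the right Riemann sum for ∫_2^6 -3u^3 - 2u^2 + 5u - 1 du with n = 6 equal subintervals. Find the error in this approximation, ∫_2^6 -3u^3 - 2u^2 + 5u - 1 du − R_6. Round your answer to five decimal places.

233.92593

Exact integral: ∫_2^6 f(u) du ≈ -1022.6666667.
R_6 ≈ -1256.5925926.
Error ≈ -1022.6666667 − (-1256.5925926) ≈ 233.92593.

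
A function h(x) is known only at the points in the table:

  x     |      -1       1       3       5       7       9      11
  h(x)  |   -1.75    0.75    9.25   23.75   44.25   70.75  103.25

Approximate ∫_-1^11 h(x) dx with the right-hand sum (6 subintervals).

504

Δx = 2.
Sum = 2·[0.75 + 9.25 + 23.75 + 44.25 + 70.75 + 103.25] = 504.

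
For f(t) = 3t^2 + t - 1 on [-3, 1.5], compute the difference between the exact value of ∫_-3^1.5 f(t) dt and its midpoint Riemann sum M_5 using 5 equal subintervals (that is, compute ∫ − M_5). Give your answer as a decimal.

0.91125

Exact integral: ∫_-3^1.5 f(t) dt = 22.5.
M_5 = 21.58875.
Error = 22.5 − 21.58875 = 0.91125.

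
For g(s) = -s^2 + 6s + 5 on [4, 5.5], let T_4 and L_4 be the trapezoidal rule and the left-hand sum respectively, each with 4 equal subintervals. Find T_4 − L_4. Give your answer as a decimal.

-0.984375

T_4 = 16.08984375.
L_4 = 17.07421875.
T_4 − L_4 = -0.984375.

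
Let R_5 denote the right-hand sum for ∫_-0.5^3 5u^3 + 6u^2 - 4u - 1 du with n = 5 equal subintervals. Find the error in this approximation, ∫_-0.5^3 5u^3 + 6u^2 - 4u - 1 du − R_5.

-68.018125

Exact integral: ∫_-0.5^3 f(u) du = 134.421875.
R_5 = 202.44.
Error = 134.421875 − 202.44 = -68.018125.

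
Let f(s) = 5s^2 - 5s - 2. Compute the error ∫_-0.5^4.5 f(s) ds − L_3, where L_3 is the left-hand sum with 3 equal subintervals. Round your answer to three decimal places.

50.926

Exact integral: ∫_-0.5^4.5 f(s) ds ≈ 92.08333.
L_3 ≈ 41.15741.
Error ≈ 92.08333 − 41.15741 ≈ 50.926.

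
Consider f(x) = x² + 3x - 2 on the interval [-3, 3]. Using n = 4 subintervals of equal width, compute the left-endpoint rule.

Δx = (3 − (-3))/4 = 1.5.
Left endpoints: -3, -1.5, 0, 1.5.
f(-3) = -2, f(-1.5) = -4.25, f(0) = -2, f(1.5) = 4.75.
Sum = Δx · [f(-3) + f(-1.5) + f(0) + f(1.5)].
Sum = -5.25.

-5.25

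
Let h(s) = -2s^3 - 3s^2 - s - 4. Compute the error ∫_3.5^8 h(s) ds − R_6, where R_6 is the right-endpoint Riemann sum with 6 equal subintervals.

Exact integral: ∫_3.5^8 h(s) ds = -2485.96875.
R_6 = -2913.5390625.
Error = -2485.96875 − (-2913.5390625) = 427.5703125.

427.5703125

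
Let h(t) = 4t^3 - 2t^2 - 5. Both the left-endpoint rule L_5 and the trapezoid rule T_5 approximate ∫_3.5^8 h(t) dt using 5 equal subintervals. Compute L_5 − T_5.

L_5 = 2853.54.
T_5 = 3651.39.
L_5 − T_5 = -797.85.

-797.85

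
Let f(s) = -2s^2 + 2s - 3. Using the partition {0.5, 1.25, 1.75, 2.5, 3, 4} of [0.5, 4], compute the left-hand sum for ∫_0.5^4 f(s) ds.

-28.15625

Subinterval widths: 0.75, 0.5, 0.75, 0.5, 1.
Left endpoints: 0.5, 1.25, 1.75, 2.5, 3.
f(0.5) = -2.5, f(1.25) = -3.625, f(1.75) = -5.625, f(2.5) = -10.5, f(3) = -15.
Sum = Σ Δs_i · f(s_i).
Sum = -28.15625.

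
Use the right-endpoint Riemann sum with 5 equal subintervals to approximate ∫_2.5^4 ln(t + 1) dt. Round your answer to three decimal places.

Δt = (4 − 2.5)/5 = 0.3.
Right endpoints: 2.8, 3.1, 3.4, 3.7, 4.
f(2.8) ≈ 1.335, f(3.1) ≈ 1.411, f(3.4) ≈ 1.482, f(3.7) ≈ 1.548, f(4) ≈ 1.609.
Sum = Δt · [f(2.8) + f(3.1) + f(3.4) + f(3.7) + f(4)].
Sum ≈ 2.215.

2.215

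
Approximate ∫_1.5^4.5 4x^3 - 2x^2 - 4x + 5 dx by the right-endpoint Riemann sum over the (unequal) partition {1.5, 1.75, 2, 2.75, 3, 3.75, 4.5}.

438.734375

Subinterval widths: 0.25, 0.25, 0.75, 0.25, 0.75, 0.75.
Right endpoints: 1.75, 2, 2.75, 3, 3.75, 4.5.
f(1.75) = 13.3125, f(2) = 21, f(2.75) = 62.0625, f(3) = 83, f(3.75) = 172.8125, f(4.5) = 311.
Sum = Σ Δx_i · f(x_i).
Sum = 438.734375.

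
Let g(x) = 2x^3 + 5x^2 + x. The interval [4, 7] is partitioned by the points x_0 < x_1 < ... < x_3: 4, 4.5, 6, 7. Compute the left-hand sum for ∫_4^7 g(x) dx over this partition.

Subinterval widths: 0.5, 1.5, 1.
Left endpoints: 4, 4.5, 6.
g(4) = 212, g(4.5) = 288, g(6) = 618.
Sum = Σ Δx_i · g(x_i).
Sum = 1156.

1156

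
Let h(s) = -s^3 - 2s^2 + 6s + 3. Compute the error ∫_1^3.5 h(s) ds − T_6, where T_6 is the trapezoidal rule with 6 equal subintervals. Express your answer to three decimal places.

0.633

Exact integral: ∫_1^3.5 h(s) ds ≈ -23.93229.
T_6 ≈ -24.56525.
Error ≈ -23.93229 − (-24.56525) ≈ 0.633.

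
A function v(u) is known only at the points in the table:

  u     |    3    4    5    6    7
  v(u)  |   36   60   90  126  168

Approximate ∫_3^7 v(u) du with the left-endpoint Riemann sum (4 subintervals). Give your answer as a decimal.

Δu = 1.
Sum = 1·[36 + 60 + 90 + 126] = 312.

312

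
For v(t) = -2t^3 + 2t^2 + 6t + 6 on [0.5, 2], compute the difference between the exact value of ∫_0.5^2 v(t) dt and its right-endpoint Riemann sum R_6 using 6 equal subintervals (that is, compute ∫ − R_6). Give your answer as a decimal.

Exact integral: ∫_0.5^2 v(t) dt = 17.53125.
R_6 = 17.5390625.
Error = 17.53125 − 17.5390625 = -0.0078125.

-0.0078125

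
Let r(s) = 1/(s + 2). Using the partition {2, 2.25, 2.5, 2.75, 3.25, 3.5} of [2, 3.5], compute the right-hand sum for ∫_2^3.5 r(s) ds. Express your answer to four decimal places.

Subinterval widths: 0.25, 0.25, 0.25, 0.5, 0.25.
Right endpoints: 2.25, 2.5, 2.75, 3.25, 3.5.
r(2.25) = 4/17, r(2.5) = 2/9, r(2.75) = 4/19, r(3.25) = 4/21, r(3.5) = 2/11.
Sum = Σ Δs_i · r(s_i).
Sum ≈ 0.3077.

0.3077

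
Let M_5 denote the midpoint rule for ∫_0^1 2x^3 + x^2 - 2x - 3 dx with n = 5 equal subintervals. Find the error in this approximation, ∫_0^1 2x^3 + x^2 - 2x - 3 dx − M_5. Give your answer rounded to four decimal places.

0.0133

Exact integral: ∫_0^1 f(x) dx ≈ -3.166667.
M_5 = -3.18.
Error ≈ -3.166667 − (-3.18) ≈ 0.0133.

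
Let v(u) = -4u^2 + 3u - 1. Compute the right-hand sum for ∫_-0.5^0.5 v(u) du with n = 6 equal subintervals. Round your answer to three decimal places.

Δu = (0.5 − (-0.5))/6 = 1/6.
Right endpoints: -1/3, -1/6, 0, 1/6, 1/3, 0.5.
v(-1/3) = -22/9, v(-1/6) = -29/18, v(0) = -1, v(1/6) = -11/18, v(1/3) = -4/9, v(0.5) = -0.5.
Sum = Δu · [v(-1/3) + v(-1/6) + v(0) + ...].
Sum ≈ -1.102.

-1.102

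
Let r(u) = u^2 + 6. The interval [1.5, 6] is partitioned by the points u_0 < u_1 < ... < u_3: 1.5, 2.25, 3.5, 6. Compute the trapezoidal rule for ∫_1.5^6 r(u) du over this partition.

100.875

Subinterval widths: 0.75, 1.25, 2.5.
r(1.5) = 8.25, r(2.25) = 11.0625, r(3.5) = 18.25, r(6) = 42.
On each subinterval the trapezoid contributes (Δu_i/2)·[r(u_{i-1}) + r(u_i)].
Sum = 100.875.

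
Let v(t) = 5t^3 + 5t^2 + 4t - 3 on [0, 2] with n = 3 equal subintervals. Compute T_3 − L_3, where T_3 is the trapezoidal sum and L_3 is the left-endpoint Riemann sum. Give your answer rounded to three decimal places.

22.667

T_3 ≈ 38.29630.
L_3 ≈ 15.62963.
T_3 − L_3 ≈ 22.667.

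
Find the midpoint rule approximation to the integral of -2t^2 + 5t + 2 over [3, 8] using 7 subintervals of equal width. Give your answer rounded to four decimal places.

-175.4082

Δt = (8 − 3)/7 = 5/7.
Midpoints: 47/14, 57/14, 67/14, 5.5, 87/14, 97/14, 107/14.
f(47/14) = -184/49, f(57/14) = -529/49, f(67/14) = -974/49, f(5.5) = -31, f(87/14) = -2164/49, f(97/14) = -2909/49, f(107/14) = -3754/49.
Sum = Δt · [f(47/14) + f(57/14) + f(67/14) + ...].
Sum ≈ -175.4082.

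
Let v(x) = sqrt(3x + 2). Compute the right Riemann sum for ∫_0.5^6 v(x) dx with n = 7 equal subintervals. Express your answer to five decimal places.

Δx = (6 − 0.5)/7 = 11/14.
Right endpoints: 9/7, 29/14, 20/7, 51/14, 31/7, 73/14, 6.
v(9/7) ≈ 2.42015, v(29/14) ≈ 2.86606, v(20/7) ≈ 3.25137, v(51/14) ≈ 3.59563, v(31/7) ≈ 3.90969, v(73/14) ≈ 4.20034, v(6) ≈ 4.47214.
Sum = Δx · [v(9/7) + v(29/14) + v(20/7) + ...].
Sum ≈ 19.41923.

19.41923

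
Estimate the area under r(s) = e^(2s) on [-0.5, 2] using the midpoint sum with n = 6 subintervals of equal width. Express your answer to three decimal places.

26.346

Δs = (2 − (-0.5))/6 = 5/12.
Midpoints: -7/24, 0.125, 13/24, 23/24, 1.375, 43/24.
r(-7/24) ≈ 0.558, r(0.125) ≈ 1.284, r(13/24) ≈ 2.955, r(23/24) ≈ 6.798, r(1.375) ≈ 15.643, r(43/24) ≈ 35.993.
Sum = Δs · [r(-7/24) + r(0.125) + r(13/24) + ...].
Sum ≈ 26.346.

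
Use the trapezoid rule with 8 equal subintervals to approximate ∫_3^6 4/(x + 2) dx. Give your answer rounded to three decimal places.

Δx = (6 − 3)/8 = 0.375.
f(3) = 0.8, f(3.375) = 32/43, f(3.75) = 16/23, f(4.125) = 32/49, f(4.5) = 8/13, f(4.875) = 32/55, f(5.25) = 16/29, f(5.625) = 32/61, f(6) = 0.5.
T_8 = (Δx/2)·[f(x_0) + 2f(x_1) + ... + 2f(x_{7}) + f(x_8)].
Sum ≈ 1.881.

1.881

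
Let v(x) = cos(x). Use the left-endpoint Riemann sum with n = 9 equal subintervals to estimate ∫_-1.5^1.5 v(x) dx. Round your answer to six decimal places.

1.976484

Δx = (1.5 − (-1.5))/9 = 1/3.
Left endpoints: -1.5, -7/6, -5/6, -0.5, -1/6, 1/6, 0.5, 5/6, 7/6.
v(-1.5) ≈ 0.070737, v(-7/6) ≈ 0.393219, v(-5/6) ≈ 0.672412, v(-0.5) ≈ 0.877583, v(-1/6) ≈ 0.986143, v(1/6) ≈ 0.986143, v(0.5) ≈ 0.877583, v(5/6) ≈ 0.672412, v(7/6) ≈ 0.393219.
Sum = Δx · [v(-1.5) + v(-7/6) + v(-5/6) + ...].
Sum ≈ 1.976484.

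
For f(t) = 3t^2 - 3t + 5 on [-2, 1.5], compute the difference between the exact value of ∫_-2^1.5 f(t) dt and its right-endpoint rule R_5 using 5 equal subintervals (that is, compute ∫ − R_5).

4.655

Exact integral: ∫_-2^1.5 f(t) dt = 31.5.
R_5 = 26.845.
Error = 31.5 − 26.845 = 4.655.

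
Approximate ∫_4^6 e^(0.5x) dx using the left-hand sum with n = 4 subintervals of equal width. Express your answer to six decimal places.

Δx = (6 − 4)/4 = 0.5.
Left endpoints: 4, 4.5, 5, 5.5.
f(4) ≈ 7.389056, f(4.5) ≈ 9.487736, f(5) ≈ 12.182494, f(5.5) ≈ 15.642632.
Sum = Δx · [f(4) + f(4.5) + f(5) + f(5.5)].
Sum ≈ 22.350959.

22.350959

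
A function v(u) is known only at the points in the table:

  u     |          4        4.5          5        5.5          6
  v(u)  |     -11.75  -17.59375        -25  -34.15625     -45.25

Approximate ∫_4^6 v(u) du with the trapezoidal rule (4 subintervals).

Δu = 0.5.
T_4 = (0.5/2)·[(-11.75) + 2·(-17.59375) + 2·(-25) + 2·(-34.15625) + (-45.25)] = -52.625.

-52.625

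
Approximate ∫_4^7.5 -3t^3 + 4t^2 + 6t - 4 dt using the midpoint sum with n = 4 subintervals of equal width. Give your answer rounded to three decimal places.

Δt = (7.5 − 4)/4 = 0.875.
Midpoints: 4.4375, 5.3125, 6.1875, 7.0625.
f(4.4375) = -658437/4096, f(5.3125) = -1265799/4096, f(6.1875) = -2147953/4096, f(7.0625) = -3354291/4096.
Sum = Δt · [f(4.4375) + f(5.3125) + f(6.1875) + f(7.0625)].
Sum ≈ -1586.467.

-1586.467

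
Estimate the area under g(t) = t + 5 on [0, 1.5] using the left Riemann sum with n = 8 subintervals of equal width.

8.484375

Δt = (1.5 − 0)/8 = 0.1875.
Left endpoints: 0, 0.1875, 0.375, 0.5625, 0.75, 0.9375, 1.125, 1.3125.
g(0) = 5, g(0.1875) = 5.1875, g(0.375) = 5.375, g(0.5625) = 5.5625, g(0.75) = 5.75, g(0.9375) = 5.9375, g(1.125) = 6.125, g(1.3125) = 6.3125.
Sum = Δt · [g(0) + g(0.1875) + g(0.375) + ...].
Sum = 8.484375.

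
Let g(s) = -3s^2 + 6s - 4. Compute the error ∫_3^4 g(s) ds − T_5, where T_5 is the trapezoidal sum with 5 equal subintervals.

0.02

Exact integral: ∫_3^4 g(s) ds = -20.
T_5 = -20.02.
Error = -20 − (-20.02) = 0.02.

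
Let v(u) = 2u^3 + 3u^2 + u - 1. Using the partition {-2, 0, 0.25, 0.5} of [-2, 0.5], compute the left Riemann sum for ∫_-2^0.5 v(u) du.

-14.3828125

Subinterval widths: 2, 0.25, 0.25.
Left endpoints: -2, 0, 0.25.
v(-2) = -7, v(0) = -1, v(0.25) = -0.53125.
Sum = Σ Δu_i · v(u_i).
Sum = -14.3828125.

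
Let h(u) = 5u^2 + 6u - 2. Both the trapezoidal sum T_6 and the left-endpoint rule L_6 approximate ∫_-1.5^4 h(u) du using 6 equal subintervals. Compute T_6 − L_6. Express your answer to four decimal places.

46.6354

T_6 ≈ 146.392940.
L_6 ≈ 99.757523.
T_6 − L_6 ≈ 46.6354.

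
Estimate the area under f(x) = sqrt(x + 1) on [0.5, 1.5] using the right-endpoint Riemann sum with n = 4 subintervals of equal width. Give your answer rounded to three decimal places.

1.455

Δx = (1.5 − 0.5)/4 = 0.25.
Right endpoints: 0.75, 1, 1.25, 1.5.
f(0.75) ≈ 1.323, f(1) ≈ 1.414, f(1.25) ≈ 1.500, f(1.5) ≈ 1.581.
Sum = Δx · [f(0.75) + f(1) + f(1.25) + f(1.5)].
Sum ≈ 1.455.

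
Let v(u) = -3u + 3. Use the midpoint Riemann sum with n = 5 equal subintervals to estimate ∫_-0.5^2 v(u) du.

Δu = (2 − (-0.5))/5 = 0.5.
Midpoints: -0.25, 0.25, 0.75, 1.25, 1.75.
v(-0.25) = 3.75, v(0.25) = 2.25, v(0.75) = 0.75, v(1.25) = -0.75, v(1.75) = -2.25.
Sum = Δu · [v(-0.25) + v(0.25) + v(0.75) + v(1.25) + v(1.75)].
Sum = 1.875.

1.875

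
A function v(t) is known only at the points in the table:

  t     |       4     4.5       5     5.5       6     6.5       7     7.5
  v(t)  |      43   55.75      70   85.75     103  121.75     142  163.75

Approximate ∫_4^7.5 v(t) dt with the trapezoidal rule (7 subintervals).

Δt = 0.5.
T_7 = (0.5/2)·[43 + 2·55.75 + 2·70 + 2·85.75 + 2·103 + 2·121.75 + 2·142 + 163.75] = 340.8125.

340.8125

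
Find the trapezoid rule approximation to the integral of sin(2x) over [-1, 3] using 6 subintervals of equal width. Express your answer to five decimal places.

-0.58305

Δx = (3 − (-1))/6 = 2/3.
f(-1) ≈ -0.90930, f(-1/3) ≈ -0.61837, f(1/3) ≈ 0.61837, f(1) ≈ 0.90930, f(5/3) ≈ -0.19057, f(7/3) ≈ -0.99895, f(3) ≈ -0.27942.
T_6 = (Δx/2)·[f(x_0) + 2f(x_1) + ... + 2f(x_{5}) + f(x_6)].
Sum ≈ -0.58305.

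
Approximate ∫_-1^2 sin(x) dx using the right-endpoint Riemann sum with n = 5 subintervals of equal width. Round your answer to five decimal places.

1.45281

Δx = (2 − (-1))/5 = 0.6.
Right endpoints: -0.4, 0.2, 0.8, 1.4, 2.
f(-0.4) ≈ -0.38942, f(0.2) ≈ 0.19867, f(0.8) ≈ 0.71736, f(1.4) ≈ 0.98545, f(2) ≈ 0.90930.
Sum = Δx · [f(-0.4) + f(0.2) + f(0.8) + f(1.4) + f(2)].
Sum ≈ 1.45281.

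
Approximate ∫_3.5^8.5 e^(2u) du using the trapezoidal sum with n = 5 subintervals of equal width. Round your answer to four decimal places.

Δu = (8.5 − 3.5)/5 = 1.
f(3.5) ≈ 1096.6332, f(4.5) ≈ 8103.0839, f(5.5) ≈ 59874.1417, f(6.5) ≈ 442413.3920, f(7.5) ≈ 3269017.3725, f(8.5) ≈ 24154952.7536.
T_5 = (Δu/2)·[f(u_0) + 2f(u_1) + ... + 2f(u_{4}) + f(u_5)].
Sum ≈ 15857432.6835.

15857432.6835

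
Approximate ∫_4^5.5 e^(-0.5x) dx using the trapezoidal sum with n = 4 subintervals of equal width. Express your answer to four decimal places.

Δx = (5.5 − 4)/4 = 0.375.
f(4) ≈ 0.1353, f(4.375) ≈ 0.1122, f(4.75) ≈ 0.0930, f(5.125) ≈ 0.0771, f(5.5) ≈ 0.0639.
T_4 = (Δx/2)·[f(x_0) + 2f(x_1) + 2f(x_2) + 2f(x_3) + f(x_4)].
Sum ≈ 0.1432.

0.1432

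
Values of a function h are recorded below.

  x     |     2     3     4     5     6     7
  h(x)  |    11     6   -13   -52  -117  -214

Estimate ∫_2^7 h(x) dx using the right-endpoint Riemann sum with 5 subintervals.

Δx = 1.
Sum = 1·[6 + (-13) + (-52) + (-117) + (-214)] = -390.

-390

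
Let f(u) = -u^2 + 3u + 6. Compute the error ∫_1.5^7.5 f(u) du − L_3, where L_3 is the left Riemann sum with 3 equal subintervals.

Exact integral: ∫_1.5^7.5 f(u) du = -22.5.
L_3 = 9.5.
Error = -22.5 − 9.5 = -32.

-32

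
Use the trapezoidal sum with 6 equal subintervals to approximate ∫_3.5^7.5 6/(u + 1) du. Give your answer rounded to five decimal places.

Δu = (7.5 − 3.5)/6 = 2/3.
f(3.5) = 4/3, f(25/6) = 36/31, f(29/6) = 36/35, f(5.5) = 12/13, f(37/6) = 36/43, f(41/6) = 36/47, f(7.5) = 12/17.
T_6 = (Δu/2)·[f(u_0) + 2f(u_1) + ... + 2f(u_{5}) + f(u_6)].
Sum ≈ 3.82381.

3.82381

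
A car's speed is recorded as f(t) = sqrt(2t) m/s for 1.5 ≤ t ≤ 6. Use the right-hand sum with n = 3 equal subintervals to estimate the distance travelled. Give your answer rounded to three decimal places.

Δt = (6 − 1.5)/3 = 1.5.
Right endpoints: 3, 4.5, 6.
f(3) ≈ 2.449, f(4.5) ≈ 3.000, f(6) ≈ 3.464.
Sum = Δt · [f(3) + f(4.5) + f(6)].
Sum ≈ 13.370.

13.370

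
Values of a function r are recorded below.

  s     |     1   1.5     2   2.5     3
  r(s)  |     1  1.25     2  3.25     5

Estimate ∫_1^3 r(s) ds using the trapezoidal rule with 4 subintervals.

4.75

Δs = 0.5.
T_4 = (0.5/2)·[1 + 2·1.25 + 2·2 + 2·3.25 + 5] = 4.75.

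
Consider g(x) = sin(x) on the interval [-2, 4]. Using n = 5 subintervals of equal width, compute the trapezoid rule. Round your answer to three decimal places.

Δx = (4 − (-2))/5 = 1.2.
g(-2) ≈ -0.909, g(-0.8) ≈ -0.717, g(0.4) ≈ 0.389, g(1.6) ≈ 1.000, g(2.8) ≈ 0.335, g(4) ≈ -0.757.
T_5 = (Δx/2)·[g(x_0) + 2g(x_1) + ... + 2g(x_{4}) + g(x_5)].
Sum ≈ 0.208.

0.208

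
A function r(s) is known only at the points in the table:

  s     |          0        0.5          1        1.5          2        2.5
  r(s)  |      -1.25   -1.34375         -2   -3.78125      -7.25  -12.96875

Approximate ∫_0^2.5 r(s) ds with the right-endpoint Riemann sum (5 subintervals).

-13.671875

Δs = 0.5.
Sum = 0.5·[(-1.34375) + (-2) + (-3.78125) + (-7.25) + (-12.96875)] = -13.671875.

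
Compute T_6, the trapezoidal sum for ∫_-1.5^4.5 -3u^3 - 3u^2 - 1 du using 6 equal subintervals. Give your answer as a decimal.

-420.75

Δu = (4.5 − (-1.5))/6 = 1.
f(-1.5) = 2.375, f(-0.5) = -1.375, f(0.5) = -2.125, f(1.5) = -17.875, f(2.5) = -66.625, f(3.5) = -166.375, f(4.5) = -335.125.
T_6 = (Δu/2)·[f(u_0) + 2f(u_1) + ... + 2f(u_{5}) + f(u_6)].
Sum = -420.75.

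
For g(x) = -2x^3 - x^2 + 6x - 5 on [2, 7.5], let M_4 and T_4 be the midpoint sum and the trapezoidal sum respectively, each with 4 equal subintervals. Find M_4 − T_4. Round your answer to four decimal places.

M_4 ≈ -1557.176758.
T_4 ≈ -1633.865234.
M_4 − T_4 ≈ 76.6885.

76.6885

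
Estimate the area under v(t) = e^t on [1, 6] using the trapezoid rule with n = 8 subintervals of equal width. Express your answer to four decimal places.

Δt = (6 − 1)/8 = 0.625.
v(1) ≈ 2.7183, v(1.625) ≈ 5.0784, v(2.25) ≈ 9.4877, v(2.875) ≈ 17.7254, v(3.5) ≈ 33.1155, v(4.125) ≈ 61.8678, v(4.75) ≈ 115.5843, v(5.375) ≈ 215.9399, v(6) ≈ 403.4288.
T_8 = (Δt/2)·[v(t_0) + 2v(t_1) + ... + 2v(t_{7}) + v(t_8)].
Sum ≈ 413.6703.

413.6703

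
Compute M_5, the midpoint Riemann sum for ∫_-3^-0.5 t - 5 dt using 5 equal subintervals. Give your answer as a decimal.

Δt = (-0.5 − (-3))/5 = 0.5.
Midpoints: -2.75, -2.25, -1.75, -1.25, -0.75.
f(-2.75) = -7.75, f(-2.25) = -7.25, f(-1.75) = -6.75, f(-1.25) = -6.25, f(-0.75) = -5.75.
Sum = Δt · [f(-2.75) + f(-2.25) + f(-1.75) + f(-1.25) + f(-0.75)].
Sum = -16.875.

-16.875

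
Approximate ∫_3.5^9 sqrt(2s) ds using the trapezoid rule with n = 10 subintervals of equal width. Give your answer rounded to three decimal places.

19.279

Δs = (9 − 3.5)/10 = 0.55.
f(3.5) ≈ 2.646, f(4.05) ≈ 2.846, f(4.6) ≈ 3.033, f(5.15) ≈ 3.209, f(5.7) ≈ 3.376, f(6.25) ≈ 3.536, f(6.8) ≈ 3.688, f(7.35) ≈ 3.834, f(7.9) ≈ 3.975, f(8.45) ≈ 4.111, f(9) ≈ 4.243.
T_10 = (Δs/2)·[f(s_0) + 2f(s_1) + ... + 2f(s_{9}) + f(s_10)].
Sum ≈ 19.279.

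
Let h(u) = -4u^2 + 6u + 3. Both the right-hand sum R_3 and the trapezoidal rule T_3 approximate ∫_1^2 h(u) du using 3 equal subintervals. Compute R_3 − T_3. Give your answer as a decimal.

R_3 ≈ 1.592593.
T_3 ≈ 2.592593.
R_3 − T_3 = -1.

-1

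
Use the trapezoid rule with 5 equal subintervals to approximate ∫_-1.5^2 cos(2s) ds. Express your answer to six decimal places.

-0.255837

Δs = (2 − (-1.5))/5 = 0.7.
f(-1.5) ≈ -0.989992, f(-0.8) ≈ -0.029200, f(-0.1) ≈ 0.980067, f(0.6) ≈ 0.362358, f(1.3) ≈ -0.856889, f(2) ≈ -0.653644.
T_5 = (Δs/2)·[f(s_0) + 2f(s_1) + ... + 2f(s_{4}) + f(s_5)].
Sum ≈ -0.255837.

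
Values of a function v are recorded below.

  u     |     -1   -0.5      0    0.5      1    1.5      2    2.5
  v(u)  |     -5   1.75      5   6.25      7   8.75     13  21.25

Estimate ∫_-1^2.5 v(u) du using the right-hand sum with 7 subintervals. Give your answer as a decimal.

Δu = 0.5.
Sum = 0.5·[1.75 + 5 + 6.25 + 7 + 8.75 + 13 + 21.25] = 31.5.

31.5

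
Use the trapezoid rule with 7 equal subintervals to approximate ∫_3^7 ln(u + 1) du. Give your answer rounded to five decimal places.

7.08696

Δu = (7 − 3)/7 = 4/7.
f(3) ≈ 1.38629, f(25/7) ≈ 1.51983, f(29/7) ≈ 1.63761, f(33/7) ≈ 1.74297, f(37/7) ≈ 1.83828, f(41/7) ≈ 1.92529, f(45/7) ≈ 2.00533, f(7) ≈ 2.07944.
T_7 = (Δu/2)·[f(u_0) + 2f(u_1) + ... + 2f(u_{6}) + f(u_7)].
Sum ≈ 7.08696.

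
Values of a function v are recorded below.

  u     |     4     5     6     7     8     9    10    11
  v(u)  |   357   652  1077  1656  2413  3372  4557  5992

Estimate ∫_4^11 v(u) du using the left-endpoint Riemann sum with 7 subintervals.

Δu = 1.
Sum = 1·[357 + 652 + 1077 + 1656 + 2413 + 3372 + 4557] = 14084.

14084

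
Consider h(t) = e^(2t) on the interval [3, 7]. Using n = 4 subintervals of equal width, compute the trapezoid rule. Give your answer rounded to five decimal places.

Δt = (7 − 3)/4 = 1.
h(3) ≈ 403.42879, h(4) ≈ 2980.95799, h(5) ≈ 22026.46579, h(6) ≈ 162754.79142, h(7) ≈ 1202604.28416.
T_4 = (Δt/2)·[h(t_0) + 2h(t_1) + 2h(t_2) + 2h(t_3) + h(t_4)].
Sum ≈ 789266.07168.

789266.07168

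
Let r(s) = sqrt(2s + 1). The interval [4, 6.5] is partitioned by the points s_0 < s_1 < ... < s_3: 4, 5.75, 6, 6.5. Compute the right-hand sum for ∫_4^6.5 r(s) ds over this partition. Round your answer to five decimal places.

8.95940

Subinterval widths: 1.75, 0.25, 0.5.
Right endpoints: 5.75, 6, 6.5.
r(5.75) ≈ 3.53553, r(6) ≈ 3.60555, r(6.5) ≈ 3.74166.
Sum = Σ Δs_i · r(s_i).
Sum ≈ 8.95940.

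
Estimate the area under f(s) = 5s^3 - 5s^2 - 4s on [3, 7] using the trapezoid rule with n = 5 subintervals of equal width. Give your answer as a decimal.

2323.2

Δs = (7 − 3)/5 = 0.8.
f(3) = 78, f(3.8) = 186.96, f(4.6) = 362.48, f(5.4) = 619.92, f(6.2) = 974.64, f(7) = 1442.
T_5 = (Δs/2)·[f(s_0) + 2f(s_1) + ... + 2f(s_{4}) + f(s_5)].
Sum = 2323.2.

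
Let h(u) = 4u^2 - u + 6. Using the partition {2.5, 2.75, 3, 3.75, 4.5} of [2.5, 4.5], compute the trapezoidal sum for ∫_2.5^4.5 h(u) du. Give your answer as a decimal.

Subinterval widths: 0.25, 0.25, 0.75, 0.75.
h(2.5) = 28.5, h(2.75) = 33.5, h(3) = 39, h(3.75) = 58.5, h(4.5) = 82.5.
On each subinterval the trapezoid contributes (Δu_i/2)·[h(u_{i-1}) + h(u_i)].
Sum = 106.25.

106.25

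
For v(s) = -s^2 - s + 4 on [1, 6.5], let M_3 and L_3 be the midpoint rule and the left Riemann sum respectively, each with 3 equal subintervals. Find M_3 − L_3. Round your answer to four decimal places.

M_3 ≈ -88.292824.
L_3 ≈ -50.060185.
M_3 − L_3 ≈ -38.2326.

-38.2326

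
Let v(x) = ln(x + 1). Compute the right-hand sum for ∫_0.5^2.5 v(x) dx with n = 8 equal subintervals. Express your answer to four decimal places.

Δx = (2.5 − 0.5)/8 = 0.25.
Right endpoints: 0.75, 1, 1.25, 1.5, 1.75, 2, 2.25, 2.5.
v(0.75) ≈ 0.5596, v(1) ≈ 0.6931, v(1.25) ≈ 0.8109, v(1.5) ≈ 0.9163, v(1.75) ≈ 1.0116, v(2) ≈ 1.0986, v(2.25) ≈ 1.1787, v(2.5) ≈ 1.2528.
Sum = Δx · [v(0.75) + v(1) + v(1.25) + ...].
Sum ≈ 1.8804.

1.8804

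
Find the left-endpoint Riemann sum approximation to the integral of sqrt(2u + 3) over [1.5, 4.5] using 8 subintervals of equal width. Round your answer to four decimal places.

8.7658

Δu = (4.5 − 1.5)/8 = 0.375.
Left endpoints: 1.5, 1.875, 2.25, 2.625, 3, 3.375, 3.75, 4.125.
f(1.5) ≈ 2.4495, f(1.875) ≈ 2.5981, f(2.25) ≈ 2.7386, f(2.625) ≈ 2.8723, f(3) ≈ 3.0000, f(3.375) ≈ 3.1225, f(3.75) ≈ 3.2404, f(4.125) ≈ 3.3541.
Sum = Δu · [f(1.5) + f(1.875) + f(2.25) + ...].
Sum ≈ 8.7658.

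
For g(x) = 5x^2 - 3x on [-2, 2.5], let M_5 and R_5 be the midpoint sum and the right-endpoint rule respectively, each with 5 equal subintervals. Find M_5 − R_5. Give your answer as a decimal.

-3.54375

M_5 = 34.48125.
R_5 = 38.025.
M_5 − R_5 = -3.54375.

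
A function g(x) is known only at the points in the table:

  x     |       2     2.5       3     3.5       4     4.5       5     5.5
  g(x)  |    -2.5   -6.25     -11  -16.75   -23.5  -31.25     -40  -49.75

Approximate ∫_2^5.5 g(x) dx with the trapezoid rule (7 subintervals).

Δx = 0.5.
T_7 = (0.5/2)·[(-2.5) + 2·(-6.25) + 2·(-11) + 2·(-16.75) + 2·(-23.5) + 2·(-31.25) + 2·(-40) + (-49.75)] = -77.4375.

-77.4375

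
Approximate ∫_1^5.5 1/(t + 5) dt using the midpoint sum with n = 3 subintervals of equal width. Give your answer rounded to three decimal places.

0.558

Δt = (5.5 − 1)/3 = 1.5.
Midpoints: 1.75, 3.25, 4.75.
f(1.75) = 4/27, f(3.25) = 4/33, f(4.75) = 4/39.
Sum = Δt · [f(1.75) + f(3.25) + f(4.75)].
Sum ≈ 0.558.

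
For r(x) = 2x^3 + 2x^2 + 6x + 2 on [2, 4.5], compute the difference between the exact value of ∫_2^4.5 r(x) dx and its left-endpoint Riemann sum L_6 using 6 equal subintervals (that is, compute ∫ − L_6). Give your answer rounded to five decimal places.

Exact integral: ∫_2^4.5 r(x) dx ≈ 306.1979167.
L_6 ≈ 263.2219329.
Error ≈ 306.1979167 − 263.2219329 ≈ 42.97598.

42.97598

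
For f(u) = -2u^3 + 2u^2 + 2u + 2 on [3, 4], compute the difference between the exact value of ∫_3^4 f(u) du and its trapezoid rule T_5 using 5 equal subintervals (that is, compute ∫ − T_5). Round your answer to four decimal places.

Exact integral: ∫_3^4 f(u) du ≈ -53.833333.
T_5 = -53.96.
Error ≈ -53.833333 − (-53.96) ≈ 0.1267.

0.1267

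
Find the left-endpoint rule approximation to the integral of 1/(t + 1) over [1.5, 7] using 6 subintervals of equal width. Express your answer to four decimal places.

Δt = (7 − 1.5)/6 = 11/12.
Left endpoints: 1.5, 29/12, 10/3, 4.25, 31/6, 73/12.
f(1.5) = 0.4, f(29/12) = 12/41, f(10/3) = 3/13, f(4.25) = 4/21, f(31/6) = 6/37, f(73/12) = 12/85.
Sum = Δt · [f(1.5) + f(29/12) + f(10/3) + ...].
Sum ≈ 1.2992.

1.2992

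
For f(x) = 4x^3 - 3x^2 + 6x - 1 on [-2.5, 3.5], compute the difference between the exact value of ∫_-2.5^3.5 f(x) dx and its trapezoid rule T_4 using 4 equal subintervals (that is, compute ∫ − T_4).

Exact integral: ∫_-2.5^3.5 f(x) dx = 64.5.
T_4 = 71.25.
Error = 64.5 − 71.25 = -6.75.

-6.75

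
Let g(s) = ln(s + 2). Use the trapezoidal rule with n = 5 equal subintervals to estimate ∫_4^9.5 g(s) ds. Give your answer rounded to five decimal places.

Δs = (9.5 − 4)/5 = 1.1.
g(4) ≈ 1.79176, g(5.1) ≈ 1.96009, g(6.2) ≈ 2.10413, g(7.3) ≈ 2.23001, g(8.4) ≈ 2.34181, g(9.5) ≈ 2.44235.
T_5 = (Δs/2)·[g(s_0) + 2g(s_1) + ... + 2g(s_{4}) + g(s_5)].
Sum ≈ 11.82841.

11.82841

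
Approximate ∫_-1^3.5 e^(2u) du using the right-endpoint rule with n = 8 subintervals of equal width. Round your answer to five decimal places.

913.27797

Δu = (3.5 − (-1))/8 = 0.5625.
Right endpoints: -0.4375, 0.125, 0.6875, 1.25, 1.8125, 2.375, 2.9375, 3.5.
f(-0.4375) ≈ 0.41686, f(0.125) ≈ 1.28403, f(0.6875) ≈ 3.95508, f(1.25) ≈ 12.18249, f(1.8125) ≈ 37.52472, f(2.375) ≈ 115.58428, f(2.9375) ≈ 356.02466, f(3.5) ≈ 1096.63316.
Sum = Δu · [f(-0.4375) + f(0.125) + f(0.6875) + ...].
Sum ≈ 913.27797.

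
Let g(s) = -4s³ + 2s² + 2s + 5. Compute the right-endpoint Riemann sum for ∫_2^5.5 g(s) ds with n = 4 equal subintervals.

Δs = (5.5 − 2)/4 = 0.875.
Right endpoints: 2.875, 3.75, 4.625, 5.5.
g(2.875) = -67.7734375, g(3.75) = -170.3125, g(4.625) = -338.6953125, g(5.5) = -589.
Sum = Δs · [g(2.875) + g(3.75) + g(4.625) + g(5.5)].
Sum = -1020.05859375.

-1020.05859375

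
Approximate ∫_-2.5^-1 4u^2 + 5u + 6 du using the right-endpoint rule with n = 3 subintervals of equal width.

12.25

Δu = (-1 − (-2.5))/3 = 0.5.
Right endpoints: -2, -1.5, -1.
f(-2) = 12, f(-1.5) = 7.5, f(-1) = 5.
Sum = Δu · [f(-2) + f(-1.5) + f(-1)].
Sum = 12.25.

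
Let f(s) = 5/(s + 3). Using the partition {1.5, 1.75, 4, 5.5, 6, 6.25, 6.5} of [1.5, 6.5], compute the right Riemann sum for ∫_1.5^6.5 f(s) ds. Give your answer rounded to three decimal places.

3.297

Subinterval widths: 0.25, 2.25, 1.5, 0.5, 0.25, 0.25.
Right endpoints: 1.75, 4, 5.5, 6, 6.25, 6.5.
f(1.75) = 20/19, f(4) = 5/7, f(5.5) = 10/17, f(6) = 5/9, f(6.25) = 20/37, f(6.5) = 10/19.
Sum = Σ Δs_i · f(s_i).
Sum ≈ 3.297.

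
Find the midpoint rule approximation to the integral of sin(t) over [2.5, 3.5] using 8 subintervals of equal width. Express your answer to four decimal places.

0.1354

Δt = (3.5 − 2.5)/8 = 0.125.
Midpoints: 2.5625, 2.6875, 2.8125, 2.9375, 3.0625, 3.1875, 3.3125, 3.4375.
f(2.5625) ≈ 0.5473, f(2.6875) ≈ 0.4386, f(2.8125) ≈ 0.3232, f(2.9375) ≈ 0.2027, f(3.0625) ≈ 0.0790, f(3.1875) ≈ -0.0459, f(3.3125) ≈ -0.1701, f(3.4375) ≈ -0.2916.
Sum = Δt · [f(2.5625) + f(2.6875) + f(2.8125) + ...].
Sum ≈ 0.1354.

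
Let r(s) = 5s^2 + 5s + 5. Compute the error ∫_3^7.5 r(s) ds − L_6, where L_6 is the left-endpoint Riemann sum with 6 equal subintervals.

94.921875

Exact integral: ∫_3^7.5 r(s) ds = 798.75.
L_6 = 703.828125.
Error = 798.75 − 703.828125 = 94.921875.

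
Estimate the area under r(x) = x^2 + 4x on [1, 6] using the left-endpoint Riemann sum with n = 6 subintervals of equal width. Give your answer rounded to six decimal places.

Δx = (6 − 1)/6 = 5/6.
Left endpoints: 1, 11/6, 8/3, 3.5, 13/3, 31/6.
r(1) = 5, r(11/6) = 385/36, r(8/3) = 160/9, r(3.5) = 26.25, r(13/3) = 325/9, r(31/6) = 1705/36.
Sum = Δx · [r(1) + r(11/6) + r(8/3) + ...].
Sum ≈ 119.328704.

119.328704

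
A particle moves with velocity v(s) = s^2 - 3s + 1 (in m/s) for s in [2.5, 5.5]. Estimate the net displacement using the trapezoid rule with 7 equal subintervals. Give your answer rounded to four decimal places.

Δs = (5.5 − 2.5)/7 = 3/7.
v(2.5) = -0.25, v(41/14) = 155/196, v(47/14) = 431/196, v(53/14) = 779/196, v(59/14) = 1199/196, v(65/14) = 1691/196, v(71/14) = 2255/196, v(5.5) = 14.75.
T_7 = (Δs/2)·[v(s_0) + 2v(s_1) + ... + 2v(s_{6}) + v(s_7)].
Sum ≈ 17.3418.

17.3418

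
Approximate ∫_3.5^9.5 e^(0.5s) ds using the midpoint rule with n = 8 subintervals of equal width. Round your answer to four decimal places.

218.3776

Δs = (9.5 − 3.5)/8 = 0.75.
Midpoints: 3.875, 4.625, 5.375, 6.125, 6.875, 7.625, 8.375, 9.125.
f(3.875) ≈ 6.9414, f(4.625) ≈ 10.0996, f(5.375) ≈ 14.6949, f(6.125) ≈ 21.3809, f(6.875) ≈ 31.1091, f(7.625) ≈ 45.2635, f(8.375) ≈ 65.8579, f(9.125) ≈ 95.8227.
Sum = Δs · [f(3.875) + f(4.625) + f(5.375) + ...].
Sum ≈ 218.3776.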